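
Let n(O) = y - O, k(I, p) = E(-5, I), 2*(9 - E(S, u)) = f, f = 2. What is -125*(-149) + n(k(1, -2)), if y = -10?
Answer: 18607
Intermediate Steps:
E(S, u) = 8 (E(S, u) = 9 - ½*2 = 9 - 1 = 8)
k(I, p) = 8
n(O) = -10 - O
-125*(-149) + n(k(1, -2)) = -125*(-149) + (-10 - 1*8) = 18625 + (-10 - 8) = 18625 - 18 = 18607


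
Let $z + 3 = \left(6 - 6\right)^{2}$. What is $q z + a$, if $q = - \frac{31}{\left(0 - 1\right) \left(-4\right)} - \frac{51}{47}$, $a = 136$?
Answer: $\frac{30551}{188} \approx 162.51$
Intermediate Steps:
$q = - \frac{1661}{188}$ ($q = - \frac{31}{\left(-1\right) \left(-4\right)} - \frac{51}{47} = - \frac{31}{4} - \frac{51}{47} = - \frac{1661}{188} \approx -8.8351$)
$z = -3$ ($z = -3 + \left(6 - 6\right)^{2} = -3 + 0^{2} = -3 + 0 = -3$)
$q z + a = \left(- \frac{1661}{188}\right) \left(-3\right) + 136 = \frac{4983}{188} + 136 = \frac{30551}{188}$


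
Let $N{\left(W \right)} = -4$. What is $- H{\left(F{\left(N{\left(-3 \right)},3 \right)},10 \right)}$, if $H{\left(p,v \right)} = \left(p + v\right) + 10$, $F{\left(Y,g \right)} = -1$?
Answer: $-19$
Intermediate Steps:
$H{\left(p,v \right)} = 10 + p + v$
$- H{\left(F{\left(N{\left(-3 \right)},3 \right)},10 \right)} = - (10 - 1 + 10) = \left(-1\right) 19 = -19$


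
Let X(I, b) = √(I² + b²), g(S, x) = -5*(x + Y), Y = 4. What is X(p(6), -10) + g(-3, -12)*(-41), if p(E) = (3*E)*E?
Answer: -1640 + 2*√2941 ≈ -1531.5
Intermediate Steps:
p(E) = 3*E²
g(S, x) = -20 - 5*x (g(S, x) = -5*(x + 4) = -5*(4 + x) = -20 - 5*x)
X(p(6), -10) + g(-3, -12)*(-41) = √((3*6²)² + (-10)²) + (-20 - 5*(-12))*(-41) = √((3*36)² + 100) + (-20 + 60)*(-41) = √(108² + 100) + 40*(-41) = √(11664 + 100) - 1640 = √11764 - 1640 = 2*√2941 - 1640 = -1640 + 2*√2941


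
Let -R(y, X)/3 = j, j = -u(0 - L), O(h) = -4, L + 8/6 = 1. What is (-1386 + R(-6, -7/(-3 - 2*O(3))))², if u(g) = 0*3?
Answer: 1920996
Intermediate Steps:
L = -⅓ (L = -4/3 + 1 = -⅓ ≈ -0.33333)
u(g) = 0
j = 0 (j = -1*0 = 0)
R(y, X) = 0 (R(y, X) = -3*0 = 0)
(-1386 + R(-6, -7/(-3 - 2*O(3))))² = (-1386 + 0)² = (-1386)² = 1920996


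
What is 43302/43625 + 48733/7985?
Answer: 494348719/69669125 ≈ 7.0957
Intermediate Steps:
43302/43625 + 48733/7985 = 494348719/69669125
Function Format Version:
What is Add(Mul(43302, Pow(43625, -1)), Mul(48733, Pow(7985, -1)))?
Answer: Rational(494348719, 69669125) ≈ 7.0957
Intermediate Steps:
Add(Mul(43302, Pow(43625, -1)), Mul(48733, Pow(7985, -1))) = Add(Mul(43302, Rational(1, 43625)), Mul(48733, Rational(1, 7985))) = Add(Rational(43302, 43625), Rational(48733, 7985)) = Rational(494348719, 69669125)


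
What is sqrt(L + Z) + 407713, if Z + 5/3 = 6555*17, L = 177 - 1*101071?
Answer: 407713 + sqrt(94854)/3 ≈ 4.0782e+5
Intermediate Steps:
L = -100894 (L = 177 - 101071 = -100894)
Z = 334300/3 (Z = -5/3 + 6555*17 = -5/3 + 111435 = 334300/3 ≈ 1.1143e+5)
sqrt(L + Z) + 407713 = sqrt(-100894 + 334300/3) + 407713 = sqrt(31618/3) + 407713 = sqrt(94854)/3 + 407713 = 407713 + sqrt(94854)/3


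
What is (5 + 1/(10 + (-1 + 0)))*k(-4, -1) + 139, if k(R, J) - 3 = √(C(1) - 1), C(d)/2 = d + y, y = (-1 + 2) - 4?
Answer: 463/3 + 46*I*√5/9 ≈ 154.33 + 11.429*I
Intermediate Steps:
y = -3 (y = 1 - 4 = -3)
C(d) = -6 + 2*d (C(d) = 2*(d - 3) = 2*(-3 + d) = -6 + 2*d)
k(R, J) = 3 + I*√5 (k(R, J) = 3 + √((-6 + 2*1) - 1) = 3 + √((-6 + 2) - 1) = 3 + √(-4 - 1) = 3 + √(-5) = 3 + I*√5)
(5 + 1/(10 + (-1 + 0)))*k(-4, -1) + 139 = (5 + 1/(10 + (-1 + 0)))*(3 + I*√5) + 139 = (5 + 1/(10 - 1))*(3 + I*√5) + 139 = (5 + 1/9)*(3 + I*√5) + 139 = (5 + ⅑)*(3 + I*√5) + 139 = 46*(3 + I*√5)/9 + 139 = (46/3 + 46*I*√5/9) + 139 = 463/3 + 46*I*√5/9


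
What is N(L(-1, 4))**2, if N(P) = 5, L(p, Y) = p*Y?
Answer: 25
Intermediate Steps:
L(p, Y) = Y*p
N(L(-1, 4))**2 = 5**2 = 25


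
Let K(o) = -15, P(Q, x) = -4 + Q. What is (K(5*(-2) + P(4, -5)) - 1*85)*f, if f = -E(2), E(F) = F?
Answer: 200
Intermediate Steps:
f = -2 (f = -1*2 = -2)
(K(5*(-2) + P(4, -5)) - 1*85)*f = (-15 - 1*85)*(-2) = (-15 - 85)*(-2) = -100*(-2) = 200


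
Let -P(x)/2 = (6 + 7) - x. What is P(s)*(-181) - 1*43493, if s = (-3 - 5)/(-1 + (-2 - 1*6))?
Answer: -351979/9 ≈ -39109.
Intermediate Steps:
s = 8/9 (s = -8/(-1 + (-2 - 6)) = -8/(-1 - 8) = -8/(-9) = -8*(-1/9) = 8/9 ≈ 0.88889)
P(x) = -26 + 2*x (P(x) = -2*((6 + 7) - x) = -2*(13 - x) = -26 + 2*x)
P(s)*(-181) - 1*43493 = (-26 + 2*(8/9))*(-181) - 1*43493 = (-26 + 16/9)*(-181) - 43493 = -218/9*(-181) - 43493 = 39458/9 - 43493 = -351979/9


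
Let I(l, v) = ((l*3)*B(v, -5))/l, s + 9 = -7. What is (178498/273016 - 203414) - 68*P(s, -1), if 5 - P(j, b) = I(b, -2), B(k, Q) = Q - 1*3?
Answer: -28036742839/136508 ≈ -2.0539e+5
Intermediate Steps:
B(k, Q) = -3 + Q (B(k, Q) = Q - 3 = -3 + Q)
s = -16 (s = -9 - 7 = -16)
I(l, v) = -24 (I(l, v) = ((l*3)*(-3 - 5))/l = ((3*l)*(-8))/l = (-24*l)/l = -24)
P(j, b) = 29 (P(j, b) = 5 - 1*(-24) = 5 + 24 = 29)
(178498/273016 - 203414) - 68*P(s, -1) = (178498/273016 - 203414) - 68*29 = (178498*(1/273016) - 203414) - 1972 = (89249/136508 - 203414) - 1972 = -27767549063/136508 - 1972 = -28036742839/136508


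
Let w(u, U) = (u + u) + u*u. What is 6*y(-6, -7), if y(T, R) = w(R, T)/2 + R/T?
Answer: 112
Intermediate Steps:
w(u, U) = u² + 2*u (w(u, U) = 2*u + u² = u² + 2*u)
y(T, R) = R/T + R*(2 + R)/2 (y(T, R) = (R*(2 + R))/2 + R/T = (R*(2 + R))*(½) + R/T = R*(2 + R)/2 + R/T = R/T + R*(2 + R)/2)
6*y(-6, -7) = 6*(-7 + (½)*(-7)² - 7/(-6)) = 6*(-7 + (½)*49 - 7*(-⅙)) = 6*(-7 + 49/2 + 7/6) = 6*(56/3) = 112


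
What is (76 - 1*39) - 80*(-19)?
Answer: 1557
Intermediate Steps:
(76 - 1*39) - 80*(-19) = (76 - 39) + 1520 = 37 + 1520 = 1557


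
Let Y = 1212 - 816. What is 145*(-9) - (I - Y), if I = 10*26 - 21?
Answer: -1148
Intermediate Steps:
I = 239 (I = 260 - 21 = 239)
Y = 396
145*(-9) - (I - Y) = 145*(-9) - (239 - 1*396) = -1305 - (239 - 396) = -1305 - 1*(-157) = -1305 + 157 = -1148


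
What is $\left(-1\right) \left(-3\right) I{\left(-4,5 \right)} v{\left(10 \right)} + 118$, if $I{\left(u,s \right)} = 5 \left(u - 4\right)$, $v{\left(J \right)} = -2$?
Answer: $358$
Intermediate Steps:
$I{\left(u,s \right)} = -20 + 5 u$ ($I{\left(u,s \right)} = 5 \left(-4 + u\right) = -20 + 5 u$)
$\left(-1\right) \left(-3\right) I{\left(-4,5 \right)} v{\left(10 \right)} + 118 = \left(-1\right) \left(-3\right) \left(-20 + 5 \left(-4\right)\right) \left(-2\right) + 118 = 3 \left(-20 - 20\right) \left(-2\right) + 118 = 3 \left(-40\right) \left(-2\right) + 118 = \left(-120\right) \left(-2\right) + 118 = 240 + 118 = 358$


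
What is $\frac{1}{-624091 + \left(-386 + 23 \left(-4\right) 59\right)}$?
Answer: $- \frac{1}{629905} \approx -1.5875 \cdot 10^{-6}$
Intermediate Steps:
$\frac{1}{-624091 + \left(-386 + 23 \left(-4\right) 59\right)} = \frac{1}{-624091 - 5814} = \frac{1}{-629905} = - \frac{1}{629905}$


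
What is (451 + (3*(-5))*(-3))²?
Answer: 246016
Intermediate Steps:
(451 + (3*(-5))*(-3))² = (451 - 15*(-3))² = (451 + 45)² = 496² = 246016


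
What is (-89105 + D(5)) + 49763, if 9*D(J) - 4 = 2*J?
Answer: -354064/9 ≈ -39340.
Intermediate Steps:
D(J) = 4/9 + 2*J/9 (D(J) = 4/9 + (2*J)/9 = 4/9 + 2*J/9)
(-89105 + D(5)) + 49763 = (-89105 + (4/9 + (2/9)*5)) + 49763 = (-89105 + (4/9 + 10/9)) + 49763 = (-89105 + 14/9) + 49763 = -801931/9 + 49763 = -354064/9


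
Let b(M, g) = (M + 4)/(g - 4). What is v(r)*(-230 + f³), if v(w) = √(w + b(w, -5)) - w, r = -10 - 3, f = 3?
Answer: -2639 - 406*I*√3 ≈ -2639.0 - 703.21*I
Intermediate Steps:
r = -13
b(M, g) = (4 + M)/(-4 + g)
v(w) = √(-4/9 + 8*w/9) - w (v(w) = √(w + (4 + w)/(-4 - 5)) - w = √(w + (4 + w)/(-9)) - w = √(w - (4 + w)/9) - w = √(w + (-4/9 - w/9)) - w = √(-4/9 + 8*w/9) - w)
v(r)*(-230 + f³) = (-1*(-13) + 2*√(-1 + 2*(-13))/3)*(-230 + 3³) = (13 + 2*√(-1 - 26)/3)*(-230 + 27) = (13 + 2*√(-27)/3)*(-203) = (13 + 2*(3*I*√3)/3)*(-203) = (13 + 2*I*√3)*(-203) = -2639 - 406*I*√3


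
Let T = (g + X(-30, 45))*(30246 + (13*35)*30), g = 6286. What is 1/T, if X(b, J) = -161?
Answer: 1/268863000 ≈ 3.7194e-9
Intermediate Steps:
T = 268863000 (T = (6286 - 161)*(30246 + (13*35)*30) = 6125*(30246 + 455*30) = 6125*(30246 + 13650) = 6125*43896 = 268863000)
1/T = 1/268863000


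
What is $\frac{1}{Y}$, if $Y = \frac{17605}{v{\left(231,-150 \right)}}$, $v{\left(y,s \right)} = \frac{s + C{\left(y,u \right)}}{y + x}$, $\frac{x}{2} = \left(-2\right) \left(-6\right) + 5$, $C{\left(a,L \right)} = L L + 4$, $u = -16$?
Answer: $\frac{22}{933065} \approx 2.3578 \cdot 10^{-5}$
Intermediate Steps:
$C{\left(a,L \right)} = 4 + L^{2}$ ($C{\left(a,L \right)} = L^{2} + 4 = 4 + L^{2}$)
$x = 34$ ($x = 2 \left(\left(-2\right) \left(-6\right) + 5\right) = 2 \left(12 + 5\right) = 2 \cdot 17 = 34$)
$v{\left(y,s \right)} = \frac{260 + s}{34 + y}$ ($v{\left(y,s \right)} = \frac{s + \left(4 + \left(-16\right)^{2}\right)}{y + 34} = \frac{s + \left(4 + 256\right)}{34 + y} = \frac{s + 260}{34 + y} = \frac{260 + s}{34 + y}$)
$Y = \frac{933065}{22}$ ($Y = \frac{17605}{\frac{1}{34 + 231} \left(260 - 150\right)} = \frac{17605}{\frac{1}{265} \cdot 110} = \frac{17605}{\frac{22}{53}} = 17605 \cdot \frac{53}{22} = \frac{933065}{22} \approx 42412.0$)
$\frac{1}{Y} = \frac{1}{\frac{933065}{22}} = \frac{22}{933065}$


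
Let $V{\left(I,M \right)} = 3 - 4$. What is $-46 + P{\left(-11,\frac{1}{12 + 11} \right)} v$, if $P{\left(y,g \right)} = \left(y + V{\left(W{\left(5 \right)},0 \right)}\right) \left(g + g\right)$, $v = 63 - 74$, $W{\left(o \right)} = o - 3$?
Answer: $- \frac{794}{23} \approx -34.522$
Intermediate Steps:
$W{\left(o \right)} = -3 + o$ ($W{\left(o \right)} = o - 3 = -3 + o$)
$v = -11$ ($v = 63 - 74 = -11$)
$V{\left(I,M \right)} = -1$ ($V{\left(I,M \right)} = 3 - 4 = -1$)
$P{\left(y,g \right)} = 2 g \left(-1 + y\right)$ ($P{\left(y,g \right)} = \left(y - 1\right) \left(g + g\right) = \left(-1 + y\right) 2 g = 2 g \left(-1 + y\right)$)
$-46 + P{\left(-11,\frac{1}{12 + 11} \right)} v = -46 + \frac{2 \left(-1 - 11\right)}{12 + 11} \left(-11\right) = -46 + 2 \cdot \frac{1}{23} \left(-12\right) \left(-11\right) = -46 - - \frac{264}{23} = -46 + \frac{264}{23} = - \frac{794}{23}$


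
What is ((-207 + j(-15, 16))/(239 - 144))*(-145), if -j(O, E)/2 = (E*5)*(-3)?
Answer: -7917/19 ≈ -416.68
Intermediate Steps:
j(O, E) = 30*E (j(O, E) = -2*E*5*(-3) = -2*5*E*(-3) = -(-30)*E = 30*E)
((-207 + j(-15, 16))/(239 - 144))*(-145) = ((-207 + 30*16)/(239 - 144))*(-145) = ((-207 + 480)/95)*(-145) = (273*(1/95))*(-145) = (273/95)*(-145) = -7917/19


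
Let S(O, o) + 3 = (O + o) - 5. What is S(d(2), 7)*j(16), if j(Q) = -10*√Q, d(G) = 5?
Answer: -160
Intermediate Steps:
S(O, o) = -8 + O + o (S(O, o) = -3 + ((O + o) - 5) = -3 + (-5 + O + o) = -8 + O + o)
S(d(2), 7)*j(16) = (-8 + 5 + 7)*(-10*√16) = 4*(-10*4) = 4*(-40) = -160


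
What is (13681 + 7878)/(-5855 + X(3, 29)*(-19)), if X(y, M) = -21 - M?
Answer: -21559/4905 ≈ -4.3953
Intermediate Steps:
(13681 + 7878)/(-5855 + X(3, 29)*(-19)) = (13681 + 7878)/(-5855 + (-21 - 1*29)*(-19)) = 21559/(-5855 + (-21 - 29)*(-19)) = 21559/(-5855 - 50*(-19)) = 21559/(-5855 + 950) = 21559/(-4905) = 21559*(-1/4905) = -21559/4905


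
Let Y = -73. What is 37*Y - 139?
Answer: -2840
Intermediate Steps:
37*Y - 139 = 37*(-73) - 139 = -2701 - 139 = -2840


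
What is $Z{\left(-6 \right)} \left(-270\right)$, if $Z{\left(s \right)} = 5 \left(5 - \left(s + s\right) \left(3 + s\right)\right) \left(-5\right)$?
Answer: $-209250$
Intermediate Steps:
$Z{\left(s \right)} = -125 + 50 s \left(3 + s\right)$ ($Z{\left(s \right)} = 5 \left(5 - 2 s \left(3 + s\right)\right) \left(-5\right) = \left(25 - 10 s \left(3 + s\right)\right) \left(-5\right) = -125 + 50 s \left(3 + s\right)$)
$Z{\left(-6 \right)} \left(-270\right) = \left(-125 + 50 \left(-6\right)^{2} + 150 \left(-6\right)\right) \left(-270\right) = \left(-125 + 50 \cdot 36 - 900\right) \left(-270\right) = \left(-125 + 1800 - 900\right) \left(-270\right) = 775 \left(-270\right) = -209250$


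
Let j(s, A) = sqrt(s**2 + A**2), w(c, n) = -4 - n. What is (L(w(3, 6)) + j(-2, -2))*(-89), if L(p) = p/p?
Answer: -89 - 178*sqrt(2) ≈ -340.73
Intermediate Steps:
j(s, A) = sqrt(A**2 + s**2)
L(p) = 1
(L(w(3, 6)) + j(-2, -2))*(-89) = (1 + sqrt((-2)**2 + (-2)**2))*(-89) = (1 + sqrt(4 + 4))*(-89) = (1 + sqrt(8))*(-89) = (1 + 2*sqrt(2))*(-89) = -89 - 178*sqrt(2)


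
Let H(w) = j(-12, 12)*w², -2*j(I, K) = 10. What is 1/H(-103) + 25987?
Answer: 1378480414/53045 ≈ 25987.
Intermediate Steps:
j(I, K) = -5 (j(I, K) = -½*10 = -5)
H(w) = -5*w²
1/H(-103) + 25987 = 1/(-5*(-103)²) + 25987 = 1/(-5*10609) + 25987 = 1/(-53045) + 25987 = -1/53045 + 25987 = 1378480414/53045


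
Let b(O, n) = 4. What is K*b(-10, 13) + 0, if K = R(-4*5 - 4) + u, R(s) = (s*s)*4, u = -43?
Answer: 9044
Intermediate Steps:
R(s) = 4*s**2 (R(s) = s**2*4 = 4*s**2)
K = 2261 (K = 4*(-4*5 - 4)**2 - 43 = 4*(-20 - 4)**2 - 43 = 4*(-24)**2 - 43 = 4*576 - 43 = 2304 - 43 = 2261)
K*b(-10, 13) + 0 = 2261*4 + 0 = 9044 + 0 = 9044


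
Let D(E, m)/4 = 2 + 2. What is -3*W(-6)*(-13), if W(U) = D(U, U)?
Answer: 624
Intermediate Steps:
D(E, m) = 16 (D(E, m) = 4*(2 + 2) = 4*4 = 16)
W(U) = 16
-3*W(-6)*(-13) = -3*16*(-13) = -48*(-13) = 624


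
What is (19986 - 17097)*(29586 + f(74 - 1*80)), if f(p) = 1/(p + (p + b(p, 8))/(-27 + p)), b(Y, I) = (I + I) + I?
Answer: 683788101/8 ≈ 8.5474e+7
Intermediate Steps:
b(Y, I) = 3*I (b(Y, I) = 2*I + I = 3*I)
f(p) = 1/(p + (24 + p)/(-27 + p)) (f(p) = 1/(p + (p + 3*8)/(-27 + p)) = 1/(p + (p + 24)/(-27 + p)) = 1/(p + (24 + p)/(-27 + p)))
(19986 - 17097)*(29586 + f(74 - 1*80)) = (19986 - 17097)*(29586 + (-27 + (74 - 1*80))/(24 + (74 - 1*80)² - 26*(74 - 1*80))) = 2889*(29586 + (-27 + (74 - 80))/(24 + (74 - 80)² - 26*(74 - 80))) = 2889*(29586 + (-27 - 6)/(24 + (-6)² - 26*(-6))) = 2889*(29586 - 33/(24 + 36 + 156)) = 2889*(29586 - 33/216) = 2889*(29586 + (1/216)*(-33)) = 2889*(29586 - 11/72) = 2889*(2130181/72) = 683788101/8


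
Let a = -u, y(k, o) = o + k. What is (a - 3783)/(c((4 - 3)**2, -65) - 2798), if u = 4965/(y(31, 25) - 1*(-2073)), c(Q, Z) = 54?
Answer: 2014743/1460494 ≈ 1.3795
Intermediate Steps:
y(k, o) = k + o
u = 4965/2129 (u = 4965/((31 + 25) - 1*(-2073)) = 4965/(56 + 2073) = 4965/2129 ≈ 2.3321)
a = -4965/2129 (a = -1*4965/2129 = -4965/2129 ≈ -2.3321)
(a - 3783)/(c((4 - 3)**2, -65) - 2798) = (-4965/2129 - 3783)/(54 - 2798) = -8058972/2129/(-2744) = -8058972/2129*(-1/2744) = 2014743/1460494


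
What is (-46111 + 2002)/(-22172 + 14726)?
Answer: 14703/2482 ≈ 5.9239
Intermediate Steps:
(-46111 + 2002)/(-22172 + 14726) = -44109/(-7446) = -44109*(-1/7446) = 14703/2482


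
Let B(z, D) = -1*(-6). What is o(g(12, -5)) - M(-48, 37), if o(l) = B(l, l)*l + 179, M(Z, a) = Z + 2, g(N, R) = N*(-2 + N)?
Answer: 945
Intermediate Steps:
B(z, D) = 6
M(Z, a) = 2 + Z
o(l) = 179 + 6*l (o(l) = 6*l + 179 = 179 + 6*l)
o(g(12, -5)) - M(-48, 37) = (179 + 6*(12*(-2 + 12))) - (2 - 48) = (179 + 6*(12*10)) - 1*(-46) = (179 + 6*120) + 46 = (179 + 720) + 46 = 899 + 46 = 945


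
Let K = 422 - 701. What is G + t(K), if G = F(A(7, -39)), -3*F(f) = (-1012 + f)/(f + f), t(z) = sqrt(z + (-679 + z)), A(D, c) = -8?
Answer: -85/4 + I*sqrt(1237) ≈ -21.25 + 35.171*I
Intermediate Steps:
K = -279
t(z) = sqrt(-679 + 2*z)
F(f) = -(-1012 + f)/(6*f) (F(f) = -(-1012 + f)/(3*(f + f)) = -(-1012 + f)/(3*(2*f)) = -(-1012 + f)*1/(2*f)/3 = -(-1012 + f)/(6*f))
G = -85/4 (G = (1/6)*(1012 - 1*(-8))/(-8) = (1/6)*(-1/8)*(1012 + 8) = (1/6)*(-1/8)*1020 = -85/4 ≈ -21.250)
G + t(K) = -85/4 + sqrt(-679 + 2*(-279)) = -85/4 + sqrt(-679 - 558) = -85/4 + sqrt(-1237) = -85/4 + I*sqrt(1237)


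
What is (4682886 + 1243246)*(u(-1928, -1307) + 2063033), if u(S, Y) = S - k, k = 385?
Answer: 12212098735040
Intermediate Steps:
u(S, Y) = -385 + S (u(S, Y) = S - 1*385 = S - 385 = -385 + S)
(4682886 + 1243246)*(u(-1928, -1307) + 2063033) = (4682886 + 1243246)*((-385 - 1928) + 2063033) = 5926132*(-2313 + 2063033) = 5926132*2060720 = 12212098735040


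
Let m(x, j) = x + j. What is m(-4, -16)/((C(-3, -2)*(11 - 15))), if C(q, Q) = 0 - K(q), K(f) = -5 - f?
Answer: 5/2 ≈ 2.5000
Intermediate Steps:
C(q, Q) = 5 + q (C(q, Q) = 0 - (-5 - q) = 0 + (5 + q) = 5 + q)
m(x, j) = j + x
m(-4, -16)/((C(-3, -2)*(11 - 15))) = (-16 - 4)/(((5 - 3)*(11 - 15))) = -20/(2*(-4)) = -20/(-8) = -20*(-⅛) = 5/2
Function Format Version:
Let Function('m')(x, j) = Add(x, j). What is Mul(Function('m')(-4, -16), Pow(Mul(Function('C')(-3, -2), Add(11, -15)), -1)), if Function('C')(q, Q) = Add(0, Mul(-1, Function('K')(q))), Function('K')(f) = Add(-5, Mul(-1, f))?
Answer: Rational(5, 2) ≈ 2.5000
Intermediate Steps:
Function('C')(q, Q) = Add(5, q) (Function('C')(q, Q) = Add(0, Mul(-1, Add(-5, Mul(-1, q)))) = Add(0, Add(5, q)) = Add(5, q))
Function('m')(x, j) = Add(j, x)
Mul(Function('m')(-4, -16), Pow(Mul(Function('C')(-3, -2), Add(11, -15)), -1)) = Mul(Add(-16, -4), Pow(Mul(Add(5, -3), Add(11, -15)), -1)) = Mul(-20, Pow(Mul(2, -4), -1)) = Mul(-20, Pow(-8, -1)) = Mul(-20, Rational(-1, 8)) = Rational(5, 2)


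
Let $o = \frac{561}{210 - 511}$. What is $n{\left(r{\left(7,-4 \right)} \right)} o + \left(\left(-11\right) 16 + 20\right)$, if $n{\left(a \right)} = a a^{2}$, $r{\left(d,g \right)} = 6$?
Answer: $- \frac{168132}{301} \approx -558.58$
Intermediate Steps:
$n{\left(a \right)} = a^{3}$
$o = - \frac{561}{301}$ ($o = \frac{561}{210 - 511} = \frac{561}{-301} = 561 \left(- \frac{1}{301}\right) = - \frac{561}{301} \approx -1.8638$)
$n{\left(r{\left(7,-4 \right)} \right)} o + \left(\left(-11\right) 16 + 20\right) = 6^{3} \left(- \frac{561}{301}\right) + \left(\left(-11\right) 16 + 20\right) = 216 \left(- \frac{561}{301}\right) + \left(-176 + 20\right) = - \frac{121176}{301} - 156 = - \frac{168132}{301}$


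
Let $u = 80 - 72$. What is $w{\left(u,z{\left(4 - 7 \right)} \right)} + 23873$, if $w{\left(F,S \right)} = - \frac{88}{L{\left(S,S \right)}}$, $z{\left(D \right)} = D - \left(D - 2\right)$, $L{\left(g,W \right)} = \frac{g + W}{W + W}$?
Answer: $23785$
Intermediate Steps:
$L{\left(g,W \right)} = \frac{W + g}{2 W}$
$z{\left(D \right)} = 2$ ($z{\left(D \right)} = D - \left(-2 + D\right) = 2$)
$u = 8$ ($u = 80 - 72 = 8$)
$w{\left(F,S \right)} = -88$ ($w{\left(F,S \right)} = - \frac{88}{\frac{1}{2} \frac{1}{S} \left(S + S\right)} = - \frac{88}{\frac{1}{2} \frac{1}{S} 2 S} = - \frac{88}{1} = \left(-88\right) 1 = -88$)
$w{\left(u,z{\left(4 - 7 \right)} \right)} + 23873 = -88 + 23873 = 23785$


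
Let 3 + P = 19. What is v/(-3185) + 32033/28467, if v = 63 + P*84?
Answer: 8853148/12952485 ≈ 0.68351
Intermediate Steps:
P = 16 (P = -3 + 19 = 16)
v = 1407 (v = 63 + 16*84 = 63 + 1344 = 1407)
v/(-3185) + 32033/28467 = 1407/(-3185) + 32033/28467 = 1407*(-1/3185) + 32033*(1/28467) = -201/455 + 32033/28467 = 8853148/12952485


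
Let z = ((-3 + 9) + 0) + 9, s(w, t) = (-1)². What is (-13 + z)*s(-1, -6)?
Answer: 2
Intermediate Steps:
s(w, t) = 1
z = 15 (z = (6 + 0) + 9 = 6 + 9 = 15)
(-13 + z)*s(-1, -6) = (-13 + 15)*1 = 2*1 = 2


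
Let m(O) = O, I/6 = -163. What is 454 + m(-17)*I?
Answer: 17080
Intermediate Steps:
I = -978 (I = 6*(-163) = -978)
454 + m(-17)*I = 454 - 17*(-978) = 454 + 16626 = 17080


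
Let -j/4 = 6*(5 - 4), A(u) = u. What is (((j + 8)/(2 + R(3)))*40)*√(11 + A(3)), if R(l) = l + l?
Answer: -80*√14 ≈ -299.33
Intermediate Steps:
R(l) = 2*l
j = -24 (j = -24*(5 - 4) = -24 ≈ -24.000)
(((j + 8)/(2 + R(3)))*40)*√(11 + A(3)) = (((-24 + 8)/(2 + 2*3))*40)*√(11 + 3) = (-16/(2 + 6)*40)*√14 = (-16/8*40)*√14 = (-16*⅛*40)*√14 = (-2*40)*√14 = -80*√14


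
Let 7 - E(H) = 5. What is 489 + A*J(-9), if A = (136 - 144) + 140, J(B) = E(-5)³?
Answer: 1545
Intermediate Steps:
E(H) = 2 (E(H) = 7 - 1*5 = 7 - 5 = 2)
J(B) = 8 (J(B) = 2³ = 8)
A = 132 (A = -8 + 140 = 132)
489 + A*J(-9) = 489 + 132*8 = 489 + 1056 = 1545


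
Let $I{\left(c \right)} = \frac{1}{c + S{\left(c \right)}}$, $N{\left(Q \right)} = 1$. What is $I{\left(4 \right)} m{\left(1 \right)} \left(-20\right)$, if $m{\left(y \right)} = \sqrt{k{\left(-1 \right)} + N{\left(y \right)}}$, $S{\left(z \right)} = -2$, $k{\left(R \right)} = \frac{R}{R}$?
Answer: $- 10 \sqrt{2} \approx -14.142$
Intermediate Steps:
$k{\left(R \right)} = 1$
$I{\left(c \right)} = \frac{1}{-2 + c}$ ($I{\left(c \right)} = \frac{1}{c - 2} = \frac{1}{-2 + c}$)
$m{\left(y \right)} = \sqrt{2}$ ($m{\left(y \right)} = \sqrt{1 + 1} = \sqrt{2}$)
$I{\left(4 \right)} m{\left(1 \right)} \left(-20\right) = \frac{\sqrt{2}}{-2 + 4} \left(-20\right) = \frac{\sqrt{2}}{2} \left(-20\right) = - 10 \sqrt{2}$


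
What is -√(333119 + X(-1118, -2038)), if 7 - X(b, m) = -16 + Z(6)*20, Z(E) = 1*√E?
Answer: -√(333142 - 20*√6) ≈ -577.14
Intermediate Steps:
Z(E) = √E
X(b, m) = 23 - 20*√6 (X(b, m) = 7 - (-16 + √6*20) = 7 - (-16 + 20*√6) = 7 + (16 - 20*√6) = 23 - 20*√6)
-√(333119 + X(-1118, -2038)) = -√(333119 + (23 - 20*√6)) = -√(333142 - 20*√6)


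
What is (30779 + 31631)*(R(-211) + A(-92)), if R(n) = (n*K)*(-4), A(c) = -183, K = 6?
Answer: 304623210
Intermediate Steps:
R(n) = -24*n (R(n) = (n*6)*(-4) = (6*n)*(-4) = -24*n)
(30779 + 31631)*(R(-211) + A(-92)) = (30779 + 31631)*(-24*(-211) - 183) = 62410*(5064 - 183) = 62410*4881 = 304623210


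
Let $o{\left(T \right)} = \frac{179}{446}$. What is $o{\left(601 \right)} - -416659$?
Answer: $\frac{185830093}{446} \approx 4.1666 \cdot 10^{5}$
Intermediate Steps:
$o{\left(T \right)} = \frac{179}{446}$ ($o{\left(T \right)} = 179 \cdot \frac{1}{446} = \frac{179}{446}$)
$o{\left(601 \right)} - -416659 = \frac{179}{446} - -416659 = \frac{179}{446} + 416659 = \frac{185830093}{446}$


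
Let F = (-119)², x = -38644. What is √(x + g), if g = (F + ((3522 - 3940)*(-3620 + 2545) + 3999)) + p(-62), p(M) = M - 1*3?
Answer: √428801 ≈ 654.83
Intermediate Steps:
p(M) = -3 + M (p(M) = M - 3 = -3 + M)
F = 14161
g = 467445 (g = (14161 + ((3522 - 3940)*(-3620 + 2545) + 3999)) + (-3 - 62) = (14161 + (-418*(-1075) + 3999)) - 65 = (14161 + (449350 + 3999)) - 65 = (14161 + 453349) - 65 = 467510 - 65 = 467445)
√(x + g) = √(-38644 + 467445) = √428801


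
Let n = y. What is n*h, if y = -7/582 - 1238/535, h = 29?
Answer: -21003569/311370 ≈ -67.455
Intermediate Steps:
y = -724261/311370 (y = -7*1/582 - 1238*1/535 = -7/582 - 1238/535 = -724261/311370 ≈ -2.3260)
n = -724261/311370 ≈ -2.3260
n*h = -724261/311370*29 = -21003569/311370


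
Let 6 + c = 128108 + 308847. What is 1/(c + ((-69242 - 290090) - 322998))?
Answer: -1/245381 ≈ -4.0753e-6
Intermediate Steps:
c = 436949 (c = -6 + (128108 + 308847) = -6 + 436955 = 436949)
1/(c + ((-69242 - 290090) - 322998)) = 1/(436949 + ((-69242 - 290090) - 322998)) = 1/(436949 + (-359332 - 322998)) = 1/(436949 - 682330) = 1/(-245381) = -1/245381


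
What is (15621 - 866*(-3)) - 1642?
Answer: 16577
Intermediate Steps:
(15621 - 866*(-3)) - 1642 = (15621 + 2598) - 1642 = 18219 - 1642 = 16577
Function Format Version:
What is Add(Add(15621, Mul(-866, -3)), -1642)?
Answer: 16577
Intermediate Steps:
Add(Add(15621, Mul(-866, -3)), -1642) = Add(Add(15621, 2598), -1642) = Add(18219, -1642) = 16577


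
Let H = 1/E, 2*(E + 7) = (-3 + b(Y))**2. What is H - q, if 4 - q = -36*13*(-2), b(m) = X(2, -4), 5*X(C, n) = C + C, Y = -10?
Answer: 213378/229 ≈ 931.78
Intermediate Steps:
X(C, n) = 2*C/5 (X(C, n) = (C + C)/5 = (2*C)/5 = 2*C/5)
b(m) = 4/5 (b(m) = (2/5)*2 = 4/5)
q = -932 (q = 4 - (-36*13)*(-2) = 4 - (-468)*(-2) = 4 - 1*936 = 4 - 936 = -932)
E = -229/50 (E = -7 + (-3 + 4/5)**2/2 = -7 + (-11/5)**2/2 = -7 + (1/2)*(121/25) = -7 + 121/50 = -229/50 ≈ -4.5800)
H = -50/229 (H = 1/(-229/50) = -50/229 ≈ -0.21834)
H - q = -50/229 - 1*(-932) = -50/229 + 932 = 213378/229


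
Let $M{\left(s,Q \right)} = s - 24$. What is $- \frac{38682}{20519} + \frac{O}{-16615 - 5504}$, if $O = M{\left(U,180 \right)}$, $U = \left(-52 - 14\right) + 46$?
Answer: $- \frac{854704322}{453859761} \approx -1.8832$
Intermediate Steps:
$U = -20$ ($U = -66 + 46 = -20$)
$M{\left(s,Q \right)} = -24 + s$
$O = -44$ ($O = -24 - 20 = -44$)
$- \frac{38682}{20519} + \frac{O}{-16615 - 5504} = - \frac{38682}{20519} - \frac{44}{-16615 - 5504} = \left(-38682\right) \frac{1}{20519} - \frac{44}{-16615 - 5504} = - \frac{38682}{20519} - \frac{44}{-22119} = - \frac{38682}{20519} - - \frac{44}{22119} = - \frac{38682}{20519} + \frac{44}{22119} = - \frac{854704322}{453859761}$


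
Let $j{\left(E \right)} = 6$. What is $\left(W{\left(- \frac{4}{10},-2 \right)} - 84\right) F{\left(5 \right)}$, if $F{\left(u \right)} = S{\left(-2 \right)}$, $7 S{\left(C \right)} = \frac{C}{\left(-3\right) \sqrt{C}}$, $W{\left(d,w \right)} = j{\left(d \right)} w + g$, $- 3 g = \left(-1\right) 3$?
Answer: $\frac{95 i \sqrt{2}}{21} \approx 6.3976 i$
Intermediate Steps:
$g = 1$ ($g = - \frac{\left(-1\right) 3}{3} = \left(- \frac{1}{3}\right) \left(-3\right) = 1$)
$W{\left(d,w \right)} = 1 + 6 w$ ($W{\left(d,w \right)} = 6 w + 1 = 1 + 6 w$)
$S{\left(C \right)} = - \frac{\sqrt{C}}{21}$ ($S{\left(C \right)} = \frac{C \frac{1}{\left(-3\right) \sqrt{C}}}{7} = \frac{C \left(- \frac{1}{3 \sqrt{C}}\right)}{7} = \frac{\left(- \frac{1}{3}\right) \sqrt{C}}{7} = - \frac{\sqrt{C}}{21}$)
$F{\left(u \right)} = - \frac{i \sqrt{2}}{21}$ ($F{\left(u \right)} = - \frac{\sqrt{-2}}{21} = - \frac{i \sqrt{2}}{21}$)
$\left(W{\left(- \frac{4}{10},-2 \right)} - 84\right) F{\left(5 \right)} = \left(\left(1 + 6 \left(-2\right)\right) - 84\right) \left(- \frac{i \sqrt{2}}{21}\right) = \left(\left(1 - 12\right) - 84\right) \left(- \frac{i \sqrt{2}}{21}\right) = \left(-11 - 84\right) \left(- \frac{i \sqrt{2}}{21}\right) = - 95 \left(- \frac{i \sqrt{2}}{21}\right) = \frac{95 i \sqrt{2}}{21}$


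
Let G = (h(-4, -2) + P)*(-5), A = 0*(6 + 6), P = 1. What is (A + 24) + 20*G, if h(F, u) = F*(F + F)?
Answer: -3276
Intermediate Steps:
A = 0 (A = 0*12 = 0)
h(F, u) = 2*F² (h(F, u) = F*(2*F) = 2*F²)
G = -165 (G = (2*(-4)² + 1)*(-5) = (2*16 + 1)*(-5) = (32 + 1)*(-5) = 33*(-5) = -165)
(A + 24) + 20*G = (0 + 24) + 20*(-165) = 24 - 3300 = -3276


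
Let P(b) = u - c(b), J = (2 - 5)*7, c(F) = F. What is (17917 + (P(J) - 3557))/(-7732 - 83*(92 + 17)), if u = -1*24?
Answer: -2051/2397 ≈ -0.85565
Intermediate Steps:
J = -21 (J = -3*7 = -21)
u = -24
P(b) = -24 - b
(17917 + (P(J) - 3557))/(-7732 - 83*(92 + 17)) = (17917 + ((-24 - 1*(-21)) - 3557))/(-7732 - 83*(92 + 17)) = (17917 + ((-24 + 21) - 3557))/(-7732 - 83*109) = (17917 + (-3 - 3557))/(-7732 - 9047) = (17917 - 3560)/(-16779) = 14357*(-1/16779) = -2051/2397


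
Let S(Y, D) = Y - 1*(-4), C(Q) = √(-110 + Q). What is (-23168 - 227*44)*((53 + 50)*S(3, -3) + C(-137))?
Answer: -23905476 - 33156*I*√247 ≈ -2.3905e+7 - 5.2109e+5*I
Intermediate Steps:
S(Y, D) = 4 + Y (S(Y, D) = Y + 4 = 4 + Y)
(-23168 - 227*44)*((53 + 50)*S(3, -3) + C(-137)) = (-23168 - 227*44)*((53 + 50)*(4 + 3) + √(-110 - 137)) = (-23168 - 9988)*(103*7 + √(-247)) = -33156*(721 + I*√247) = -23905476 - 33156*I*√247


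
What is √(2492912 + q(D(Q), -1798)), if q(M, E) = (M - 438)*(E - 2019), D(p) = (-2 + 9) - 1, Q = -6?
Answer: 4*√258866 ≈ 2035.2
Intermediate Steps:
D(p) = 6 (D(p) = 7 - 1 = 6)
q(M, E) = (-2019 + E)*(-438 + M) (q(M, E) = (-438 + M)*(-2019 + E) = (-2019 + E)*(-438 + M))
√(2492912 + q(D(Q), -1798)) = √(2492912 + (884322 - 2019*6 - 438*(-1798) - 1798*6)) = √(2492912 + (884322 - 12114 + 787524 - 10788)) = √(2492912 + 1648944) = √4141856 = 4*√258866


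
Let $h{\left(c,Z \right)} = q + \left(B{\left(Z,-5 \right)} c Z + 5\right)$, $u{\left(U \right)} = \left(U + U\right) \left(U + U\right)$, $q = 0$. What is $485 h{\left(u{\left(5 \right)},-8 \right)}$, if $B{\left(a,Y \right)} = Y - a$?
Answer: $-1161575$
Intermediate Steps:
$u{\left(U \right)} = 4 U^{2}$ ($u{\left(U \right)} = 2 U 2 U = 4 U^{2}$)
$h{\left(c,Z \right)} = 5 + Z c \left(-5 - Z\right)$ ($h{\left(c,Z \right)} = 0 + \left(\left(-5 - Z\right) c Z + 5\right) = 0 + \left(c \left(-5 - Z\right) Z + 5\right) = 0 + \left(Z c \left(-5 - Z\right) + 5\right) = 0 + \left(5 + Z c \left(-5 - Z\right)\right) = 5 + Z c \left(-5 - Z\right)$)
$485 h{\left(u{\left(5 \right)},-8 \right)} = 485 \left(5 - - 8 \cdot 4 \cdot 5^{2} \left(5 - 8\right)\right) = 485 \left(5 - \left(-8\right) 4 \cdot 25 \left(-3\right)\right) = 485 \left(5 - \left(-8\right) 100 \left(-3\right)\right) = 485 \left(5 - 2400\right) = 485 \left(-2395\right) = -1161575$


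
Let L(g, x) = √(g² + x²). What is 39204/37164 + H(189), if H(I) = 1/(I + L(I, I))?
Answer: 614366/585333 + √2/189 ≈ 1.0571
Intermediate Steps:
H(I) = 1/(I + √2*√(I²)) (H(I) = 1/(I + √(I² + I²)) = 1/(I + √(2*I²)) = 1/(I + √2*√(I²)))
39204/37164 + H(189) = 39204/37164 + 1/(189 + √2*√(189²)) = 39204*(1/37164) + 1/(189 + √2*√35721) = 3267/3097 + 1/(189 + √2*189) = 3267/3097 + 1/(189 + 189*√2)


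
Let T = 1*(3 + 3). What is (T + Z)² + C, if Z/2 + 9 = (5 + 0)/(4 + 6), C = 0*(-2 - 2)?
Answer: 121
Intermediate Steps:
C = 0 (C = 0*(-4) = 0)
T = 6 (T = 1*6 = 6)
Z = -17 (Z = -18 + 2*((5 + 0)/(4 + 6)) = -18 + 2*(5/10) = -18 + 2*(5*(⅒)) = -18 + 2*(½) = -18 + 1 = -17)
(T + Z)² + C = (6 - 17)² + 0 = (-11)² + 0 = 121 + 0 = 121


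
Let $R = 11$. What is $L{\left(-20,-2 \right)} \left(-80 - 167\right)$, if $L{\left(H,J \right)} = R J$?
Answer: $5434$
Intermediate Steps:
$L{\left(H,J \right)} = 11 J$
$L{\left(-20,-2 \right)} \left(-80 - 167\right) = 11 \left(-2\right) \left(-80 - 167\right) = \left(-22\right) \left(-247\right) = 5434$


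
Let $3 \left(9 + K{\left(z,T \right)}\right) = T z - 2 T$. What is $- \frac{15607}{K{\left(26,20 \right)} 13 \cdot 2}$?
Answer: $- \frac{15607}{3926} \approx -3.9753$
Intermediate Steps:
$K{\left(z,T \right)} = -9 - \frac{2 T}{3} + \frac{T z}{3}$ ($K{\left(z,T \right)} = -9 + \frac{T z - 2 T}{3} = -9 + \frac{- 2 T + T z}{3} = -9 + \left(- \frac{2 T}{3} + \frac{T z}{3}\right) = -9 - \frac{2 T}{3} + \frac{T z}{3}$)
$- \frac{15607}{K{\left(26,20 \right)} 13 \cdot 2} = - \frac{15607}{\left(-9 - \frac{40}{3} + \frac{1}{3} \cdot 20 \cdot 26\right) 13 \cdot 2} = - \frac{15607}{\left(-9 - \frac{40}{3} + \frac{520}{3}\right) 26} = - \frac{15607}{151 \cdot 26} = - \frac{15607}{3926}$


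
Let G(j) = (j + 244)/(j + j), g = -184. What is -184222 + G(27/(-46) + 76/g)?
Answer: -368687/2 ≈ -1.8434e+5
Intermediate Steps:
G(j) = (244 + j)/(2*j) (G(j) = (244 + j)/((2*j)) = (244 + j)*(1/(2*j)) = (244 + j)/(2*j))
-184222 + G(27/(-46) + 76/g) = -184222 + (244 + (27/(-46) + 76/(-184)))/(2*(27/(-46) + 76/(-184))) = -184222 + (244 + (27*(-1/46) + 76*(-1/184)))/(2*(27*(-1/46) + 76*(-1/184))) = -184222 + (244 + (-27/46 - 19/46))/(2*(-27/46 - 19/46)) = -184222 + (½)*(244 - 1)/(-1) = -184222 + (½)*(-1)*243 = -184222 - 243/2 = -368687/2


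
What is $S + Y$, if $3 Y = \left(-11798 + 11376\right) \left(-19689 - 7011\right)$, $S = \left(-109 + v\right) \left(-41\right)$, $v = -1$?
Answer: $3760310$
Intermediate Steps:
$S = 4510$ ($S = \left(-109 - 1\right) \left(-41\right) = \left(-110\right) \left(-41\right) = 4510$)
$Y = 3755800$ ($Y = \frac{\left(-11798 + 11376\right) \left(-19689 - 7011\right)}{3} = \frac{\left(-422\right) \left(-26700\right)}{3} = \frac{1}{3} \cdot 11267400 = 3755800$)
$S + Y = 4510 + 3755800 = 3760310$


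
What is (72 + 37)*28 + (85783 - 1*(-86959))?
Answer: 175794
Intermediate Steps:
(72 + 37)*28 + (85783 - 1*(-86959)) = 109*28 + (85783 + 86959) = 3052 + 172742 = 175794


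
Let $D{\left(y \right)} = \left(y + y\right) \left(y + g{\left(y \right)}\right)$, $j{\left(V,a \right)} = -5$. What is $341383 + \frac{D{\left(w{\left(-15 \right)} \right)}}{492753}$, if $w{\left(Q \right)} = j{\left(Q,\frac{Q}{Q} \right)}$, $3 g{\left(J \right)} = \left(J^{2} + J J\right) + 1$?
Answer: $\frac{56072499093}{164251} \approx 3.4138 \cdot 10^{5}$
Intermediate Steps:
$g{\left(J \right)} = \frac{1}{3} + \frac{2 J^{2}}{3}$ ($g{\left(J \right)} = \frac{\left(J^{2} + J J\right) + 1}{3} = \frac{\left(J^{2} + J^{2}\right) + 1}{3} = \frac{2 J^{2} + 1}{3} = \frac{1 + 2 J^{2}}{3} = \frac{1}{3} + \frac{2 J^{2}}{3}$)
$w{\left(Q \right)} = -5$
$D{\left(y \right)} = 2 y \left(\frac{1}{3} + y + \frac{2 y^{2}}{3}\right)$ ($D{\left(y \right)} = \left(y + y\right) \left(y + \left(\frac{1}{3} + \frac{2 y^{2}}{3}\right)\right) = 2 y \left(\frac{1}{3} + y + \frac{2 y^{2}}{3}\right)$)
$341383 + \frac{D{\left(w{\left(-15 \right)} \right)}}{492753} = 341383 + \frac{\frac{2}{3} \left(-5\right) \left(1 + 2 \left(-5\right)^{2} + 3 \left(-5\right)\right)}{492753} = 341383 + \frac{2}{3} \left(-5\right) \left(1 + 2 \cdot 25 - 15\right) \frac{1}{492753} = 341383 + \frac{2}{3} \left(-5\right) \left(1 + 50 - 15\right) \frac{1}{492753} = 341383 + \frac{2}{3} \left(-5\right) 36 \cdot \frac{1}{492753} = 341383 - \frac{40}{164251} = \frac{56072499093}{164251}$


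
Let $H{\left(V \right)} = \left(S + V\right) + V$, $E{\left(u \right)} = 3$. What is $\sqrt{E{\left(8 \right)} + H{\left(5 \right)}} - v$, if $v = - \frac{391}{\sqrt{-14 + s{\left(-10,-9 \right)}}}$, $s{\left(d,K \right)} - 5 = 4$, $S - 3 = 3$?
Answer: $\sqrt{19} - \frac{391 i \sqrt{5}}{5} \approx 4.3589 - 174.86 i$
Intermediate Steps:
$S = 6$ ($S = 3 + 3 = 6$)
$s{\left(d,K \right)} = 9$ ($s{\left(d,K \right)} = 5 + 4 = 9$)
$H{\left(V \right)} = 6 + 2 V$ ($H{\left(V \right)} = \left(6 + V\right) + V = 6 + 2 V$)
$v = \frac{391 i \sqrt{5}}{5}$ ($v = - \frac{391}{\sqrt{-14 + 9}} = - \frac{391}{\sqrt{-5}} = - \frac{391}{i \sqrt{5}} = - 391 \left(- \frac{i \sqrt{5}}{5}\right) = \frac{391 i \sqrt{5}}{5} \approx 174.86 i$)
$\sqrt{E{\left(8 \right)} + H{\left(5 \right)}} - v = \sqrt{3 + \left(6 + 2 \cdot 5\right)} - \frac{391 i \sqrt{5}}{5} = \sqrt{3 + \left(6 + 10\right)} - \frac{391 i \sqrt{5}}{5} = \sqrt{3 + 16} - \frac{391 i \sqrt{5}}{5} = \sqrt{19} - \frac{391 i \sqrt{5}}{5}$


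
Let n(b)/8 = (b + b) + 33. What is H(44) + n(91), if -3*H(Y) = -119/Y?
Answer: 227159/132 ≈ 1720.9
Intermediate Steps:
H(Y) = 119/(3*Y) (H(Y) = -(-119)/(3*Y) = 119/(3*Y))
n(b) = 264 + 16*b (n(b) = 8*((b + b) + 33) = 8*(2*b + 33) = 8*(33 + 2*b) = 264 + 16*b)
H(44) + n(91) = (119/3)/44 + (264 + 16*91) = (119/3)*(1/44) + (264 + 1456) = 119/132 + 1720 = 227159/132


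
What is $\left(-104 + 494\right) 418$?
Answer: $163020$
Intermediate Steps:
$\left(-104 + 494\right) 418 = 390 \cdot 418 = 163020$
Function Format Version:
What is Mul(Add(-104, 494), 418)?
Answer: 163020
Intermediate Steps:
Mul(Add(-104, 494), 418) = Mul(390, 418) = 163020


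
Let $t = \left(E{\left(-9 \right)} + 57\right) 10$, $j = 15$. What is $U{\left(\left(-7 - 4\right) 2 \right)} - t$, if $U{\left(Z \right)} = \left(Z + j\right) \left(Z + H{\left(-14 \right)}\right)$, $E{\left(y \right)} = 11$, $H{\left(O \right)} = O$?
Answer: $-428$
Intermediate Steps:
$t = 680$ ($t = \left(11 + 57\right) 10 = 68 \cdot 10 = 680$)
$U{\left(Z \right)} = \left(-14 + Z\right) \left(15 + Z\right)$ ($U{\left(Z \right)} = \left(Z + 15\right) \left(Z - 14\right) = \left(15 + Z\right) \left(-14 + Z\right) = \left(-14 + Z\right) \left(15 + Z\right)$)
$U{\left(\left(-7 - 4\right) 2 \right)} - t = \left(-210 + \left(-7 - 4\right) 2 + \left(\left(-7 - 4\right) 2\right)^{2}\right) - 680 = \left(-210 - 22 + \left(\left(-11\right) 2\right)^{2}\right) - 680 = \left(-210 - 22 + \left(-22\right)^{2}\right) - 680 = \left(-210 - 22 + 484\right) - 680 = 252 - 680 = -428$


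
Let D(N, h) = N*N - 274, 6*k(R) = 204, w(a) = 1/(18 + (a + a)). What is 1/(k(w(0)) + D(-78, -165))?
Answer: 1/5844 ≈ 0.00017112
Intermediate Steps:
w(a) = 1/(18 + 2*a)
k(R) = 34 (k(R) = (⅙)*204 = 34)
D(N, h) = -274 + N² (D(N, h) = N² - 274 = -274 + N²)
1/(k(w(0)) + D(-78, -165)) = 1/(34 + (-274 + (-78)²)) = 1/(34 + (-274 + 6084)) = 1/(34 + 5810) = 1/5844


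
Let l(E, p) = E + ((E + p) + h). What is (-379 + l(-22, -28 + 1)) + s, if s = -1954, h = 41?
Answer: -2363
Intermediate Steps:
l(E, p) = 41 + p + 2*E (l(E, p) = E + ((E + p) + 41) = E + (41 + E + p) = 41 + p + 2*E)
(-379 + l(-22, -28 + 1)) + s = (-379 + (41 + (-28 + 1) + 2*(-22))) - 1954 = (-379 + (41 - 27 - 44)) - 1954 = (-379 - 30) - 1954 = -409 - 1954 = -2363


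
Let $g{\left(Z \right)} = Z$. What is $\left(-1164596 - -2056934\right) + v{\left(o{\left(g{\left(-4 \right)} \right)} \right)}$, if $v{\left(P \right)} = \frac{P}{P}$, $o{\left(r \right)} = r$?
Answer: $892339$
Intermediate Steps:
$v{\left(P \right)} = 1$
$\left(-1164596 - -2056934\right) + v{\left(o{\left(g{\left(-4 \right)} \right)} \right)} = \left(-1164596 - -2056934\right) + 1 = \left(-1164596 + 2056934\right) + 1 = 892338 + 1 = 892339$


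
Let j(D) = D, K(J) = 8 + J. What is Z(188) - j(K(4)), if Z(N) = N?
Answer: 176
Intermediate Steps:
Z(188) - j(K(4)) = 188 - (8 + 4) = 188 - 1*12 = 188 - 12 = 176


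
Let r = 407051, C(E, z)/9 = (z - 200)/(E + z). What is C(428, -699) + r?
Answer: 110318912/271 ≈ 4.0708e+5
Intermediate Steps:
C(E, z) = 9*(-200 + z)/(E + z) (C(E, z) = 9*((z - 200)/(E + z)) = 9*((-200 + z)/(E + z)) = 9*(-200 + z)/(E + z))
C(428, -699) + r = 9*(-200 - 699)/(428 - 699) + 407051 = 9*(-899)/(-271) + 407051 = 9*(-1/271)*(-899) + 407051 = 8091/271 + 407051 = 110318912/271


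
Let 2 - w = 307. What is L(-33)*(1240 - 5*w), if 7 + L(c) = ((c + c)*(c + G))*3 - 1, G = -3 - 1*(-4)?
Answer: 17496920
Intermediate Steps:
G = 1 (G = -3 + 4 = 1)
L(c) = -8 + 6*c*(1 + c) (L(c) = -7 + (((c + c)*(c + 1))*3 - 1) = -7 + (((2*c)*(1 + c))*3 - 1) = -7 + ((2*c*(1 + c))*3 - 1) = -7 + (6*c*(1 + c) - 1) = -7 + (-1 + 6*c*(1 + c)) = -8 + 6*c*(1 + c))
w = -305 (w = 2 - 1*307 = 2 - 307 = -305)
L(-33)*(1240 - 5*w) = (-8 + 6*(-33) + 6*(-33)**2)*(1240 - 5*(-305)) = (-8 - 198 + 6*1089)*(1240 + 1525) = (-8 - 198 + 6534)*2765 = 6328*2765 = 17496920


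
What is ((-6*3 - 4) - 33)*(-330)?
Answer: 18150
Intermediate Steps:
((-6*3 - 4) - 33)*(-330) = ((-18 - 4) - 33)*(-330) = (-22 - 33)*(-330) = -55*(-330) = 18150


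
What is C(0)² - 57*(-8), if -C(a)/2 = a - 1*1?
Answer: 460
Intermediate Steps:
C(a) = 2 - 2*a (C(a) = -2*(a - 1*1) = -2*(a - 1) = -2*(-1 + a) = 2 - 2*a)
C(0)² - 57*(-8) = (2 - 2*0)² - 57*(-8) = (2 + 0)² + 456 = 2² + 456 = 4 + 456 = 460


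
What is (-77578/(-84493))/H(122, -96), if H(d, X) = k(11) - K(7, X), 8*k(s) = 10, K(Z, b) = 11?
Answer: -310312/3295227 ≈ -0.094170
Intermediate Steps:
k(s) = 5/4 (k(s) = (1/8)*10 = 5/4)
H(d, X) = -39/4 (H(d, X) = 5/4 - 1*11 = 5/4 - 11 = -39/4)
(-77578/(-84493))/H(122, -96) = (-77578/(-84493))/(-39/4) = -77578*(-1/84493)*(-4/39) = (77578/84493)*(-4/39) = -310312/3295227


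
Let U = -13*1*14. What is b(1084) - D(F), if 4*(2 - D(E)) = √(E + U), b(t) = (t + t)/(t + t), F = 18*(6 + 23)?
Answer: -1 + √85/2 ≈ 3.6098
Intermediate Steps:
U = -182 (U = -13*14 = -182)
F = 522 (F = 18*29 = 522)
b(t) = 1 (b(t) = (2*t)/((2*t)) = (2*t)*(1/(2*t)) = 1)
D(E) = 2 - √(-182 + E)/4 (D(E) = 2 - √(E - 182)/4 = 2 - √(-182 + E)/4)
b(1084) - D(F) = 1 - (2 - √(-182 + 522)/4) = 1 - (2 - √85/2) = 1 + (-2 + √85/2) = -1 + √85/2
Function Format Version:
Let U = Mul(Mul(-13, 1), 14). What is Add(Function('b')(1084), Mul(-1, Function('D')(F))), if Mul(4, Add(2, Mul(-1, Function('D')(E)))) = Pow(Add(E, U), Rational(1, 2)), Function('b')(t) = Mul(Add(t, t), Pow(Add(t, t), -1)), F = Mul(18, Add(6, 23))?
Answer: Add(-1, Mul(Rational(1, 2), Pow(85, Rational(1, 2)))) ≈ 3.6098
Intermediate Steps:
U = -182 (U = Mul(-13, 14) = -182)
F = 522 (F = Mul(18, 29) = 522)
Function('b')(t) = 1 (Function('b')(t) = Mul(Mul(2, t), Pow(Mul(2, t), -1)) = Mul(Mul(2, t), Mul(Rational(1, 2), Pow(t, -1))) = 1)
Function('D')(E) = Add(2, Mul(Rational(-1, 4), Pow(Add(-182, E), Rational(1, 2)))) (Function('D')(E) = Add(2, Mul(Rational(-1, 4), Pow(Add(E, -182), Rational(1, 2)))) = Add(2, Mul(Rational(-1, 4), Pow(Add(-182, E), Rational(1, 2)))))
Add(Function('b')(1084), Mul(-1, Function('D')(F))) = Add(1, Mul(-1, Add(2, Mul(Rational(-1, 4), Pow(Add(-182, 522), Rational(1, 2)))))) = Add(1, Mul(-1, Add(2, Mul(Rational(-1, 4), Pow(340, Rational(1, 2)))))) = Add(1, Mul(-1, Add(2, Mul(Rational(-1, 4), Mul(2, Pow(85, Rational(1, 2))))))) = Add(1, Mul(-1, Add(2, Mul(Rational(-1, 2), Pow(85, Rational(1, 2)))))) = Add(1, Add(-2, Mul(Rational(1, 2), Pow(85, Rational(1, 2))))) = Add(-1, Mul(Rational(1, 2), Pow(85, Rational(1, 2))))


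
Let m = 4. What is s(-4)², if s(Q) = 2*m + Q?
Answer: 16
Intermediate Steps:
s(Q) = 8 + Q (s(Q) = 2*4 + Q = 8 + Q)
s(-4)² = (8 - 4)² = 4² = 16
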